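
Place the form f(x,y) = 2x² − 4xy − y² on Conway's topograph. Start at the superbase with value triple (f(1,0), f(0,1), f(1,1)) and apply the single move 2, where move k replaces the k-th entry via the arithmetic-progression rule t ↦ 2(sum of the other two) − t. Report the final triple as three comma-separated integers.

start (2,-1,-3) = (f(1,0),f(0,1),f(1,1))
replace slot 2: 2·(2+(-3)) − (-1) = -1 → (2,-1,-3)

2,-1,-3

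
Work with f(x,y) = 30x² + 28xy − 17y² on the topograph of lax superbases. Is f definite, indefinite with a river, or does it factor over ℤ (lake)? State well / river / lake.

D = b²−4ac = 28² − 4·30·(-17) = 2824
D > 0 non-square ⇒ indefinite ⇒ periodic river

river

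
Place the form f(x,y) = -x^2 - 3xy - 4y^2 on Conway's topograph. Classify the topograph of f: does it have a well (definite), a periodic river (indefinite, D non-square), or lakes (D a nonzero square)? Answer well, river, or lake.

D = b²−4ac = (-3)² − 4·(-1)·(-4) = -7
D < 0 ⇒ definite ⇒ every region one sign ⇒ single well

well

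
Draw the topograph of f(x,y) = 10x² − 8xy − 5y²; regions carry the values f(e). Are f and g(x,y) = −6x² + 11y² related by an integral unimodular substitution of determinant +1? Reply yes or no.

D₁ = 264, D₂ = 264
river cycle of f (length 6): (-5, 8, 10), (10, 12, -3), (-3, 12, 10), (10, 8, -5), (-5, 12, 6), (6, 12, -5)
river cycle of g (length 6): (-6, 12, 5), (5, 8, -10), (-10, 12, 3), (3, 12, -10), (-10, 8, 5), (5, 12, -6)
cycles differ ⇒ inequivalent

no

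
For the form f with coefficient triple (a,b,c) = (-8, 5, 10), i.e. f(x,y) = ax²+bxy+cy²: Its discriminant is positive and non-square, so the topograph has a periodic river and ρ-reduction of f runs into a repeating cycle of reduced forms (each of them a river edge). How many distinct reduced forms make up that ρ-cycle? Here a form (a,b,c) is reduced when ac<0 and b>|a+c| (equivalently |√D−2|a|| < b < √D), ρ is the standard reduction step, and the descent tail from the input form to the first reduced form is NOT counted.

D = 345, ⌊√D⌋ = 18
river: ρ → (10,15,-3)
river: ρ → (-3,15,10)
river: ρ → (10,5,-8)
river: ρ → (-8,11,7)
river: ρ → (7,17,-2)
river: ρ → (-2,15,15)
river: ρ → (15,15,-2)
river: ρ → (-2,17,7)
river: ρ → (7,11,-8)
river: ρ → (-8,5,10)
ρ-cycle length = 10 (tail of 0 descent steps not counted)

10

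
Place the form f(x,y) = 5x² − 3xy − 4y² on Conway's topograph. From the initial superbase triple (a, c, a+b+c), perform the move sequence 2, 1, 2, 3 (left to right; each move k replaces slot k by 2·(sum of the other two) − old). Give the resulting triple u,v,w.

start (5,-4,-2) = (f(1,0),f(0,1),f(1,1))
replace slot 2: 2·(5+(-2)) − (-4) = 10 → (5,10,-2)
replace slot 1: 2·(10+(-2)) − 5 = 11 → (11,10,-2)
replace slot 2: 2·(11+(-2)) − 10 = 8 → (11,8,-2)
replace slot 3: 2·(11+8) − (-2) = 40 → (11,8,40)

11,8,40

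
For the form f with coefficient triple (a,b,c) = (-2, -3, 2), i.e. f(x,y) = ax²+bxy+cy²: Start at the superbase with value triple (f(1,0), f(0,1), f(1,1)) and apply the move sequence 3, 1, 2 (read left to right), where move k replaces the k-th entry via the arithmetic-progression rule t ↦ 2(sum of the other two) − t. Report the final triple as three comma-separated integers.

start (-2,2,-3) = (f(1,0),f(0,1),f(1,1))
replace slot 3: 2·((-2)+2) − (-3) = 3 → (-2,2,3)
replace slot 1: 2·(2+3) − (-2) = 12 → (12,2,3)
replace slot 2: 2·(12+3) − 2 = 28 → (12,28,3)

12,28,3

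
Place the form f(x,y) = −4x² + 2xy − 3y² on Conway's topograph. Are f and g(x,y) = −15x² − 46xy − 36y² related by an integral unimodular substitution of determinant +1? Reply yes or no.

D₁ = -44, D₂ = -44
f is negative-definite; reduce −f:
−f: flip: (4,-2,3)→(3,2,4)
−f: reduced (well bottom): (3,2,4) with a≤c, −a<b≤a
flip sign back: reduced form of f is (-3,-2,-4)
g is negative-definite; reduce −g:
−g: translate: b→-14 (≡46 mod 30), so (15,46,36)→(15,-14,4)
−g: flip: (15,-14,4)→(4,14,15)
−g: translate: b→-2 (≡14 mod 8), so (4,14,15)→(4,-2,3)
−g: flip: (4,-2,3)→(3,2,4)
−g: reduced (well bottom): (3,2,4) with a≤c, −a<b≤a
flip sign back: reduced form of g is (-3,-2,-4)
reduced forms (-3, -2, -4) vs (-3, -2, -4) ⇒ equivalent

yes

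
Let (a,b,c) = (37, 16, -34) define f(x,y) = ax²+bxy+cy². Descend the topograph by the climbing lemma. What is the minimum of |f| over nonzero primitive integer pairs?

river: ρ → (-34,52,19)
river: ρ → (19,62,-19)
river: ρ → (-19,52,34)
river: ρ → (34,16,-37)
river: ρ → (-37,58,13)
river: ρ → (13,72,-2)
river: ρ → (-2,72,13)
river: ρ → (13,58,-37)
river: ρ → (-37,16,34)
river: ρ → (34,52,-19)
river: ρ → (-19,62,19)
river: ρ → (19,52,-34)
river: ρ → (-34,16,37)
river: ρ → (37,58,-13)
river: ρ → (-13,72,2)
river: ρ → (2,72,-13)
river: ρ → (-13,58,37)
river: ρ → (37,16,-34)
closes: descent 0, river 18
min |a| on river = 2

2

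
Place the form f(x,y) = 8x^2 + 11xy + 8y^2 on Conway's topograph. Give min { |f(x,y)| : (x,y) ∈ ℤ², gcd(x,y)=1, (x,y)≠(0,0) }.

translate: b→-5 (≡11 mod 16), so (8,11,8)→(8,-5,5)
flip: (8,-5,5)→(5,5,8)
reduced (well bottom): (5,5,8) with a≤c, −a<b≤a
well minimum = a = 5

5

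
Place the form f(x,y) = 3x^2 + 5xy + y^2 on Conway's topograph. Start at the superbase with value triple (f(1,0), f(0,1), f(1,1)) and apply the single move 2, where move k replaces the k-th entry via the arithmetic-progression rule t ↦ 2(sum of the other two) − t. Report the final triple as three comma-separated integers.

start (3,1,9) = (f(1,0),f(0,1),f(1,1))
replace slot 2: 2·(3+9) − 1 = 23 → (3,23,9)

3,23,9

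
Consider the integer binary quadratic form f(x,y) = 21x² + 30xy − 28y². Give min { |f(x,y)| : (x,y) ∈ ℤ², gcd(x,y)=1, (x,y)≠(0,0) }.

river: ρ → (-28,26,23)
river: ρ → (23,20,-31)
river: ρ → (-31,42,12)
river: ρ → (12,54,-7)
river: ρ → (-7,44,47)
river: ρ → (47,50,-4)
river: ρ → (-4,54,21)
river: ρ → (21,30,-28)
closes: descent 0, river 8
min |a| on river = 4

4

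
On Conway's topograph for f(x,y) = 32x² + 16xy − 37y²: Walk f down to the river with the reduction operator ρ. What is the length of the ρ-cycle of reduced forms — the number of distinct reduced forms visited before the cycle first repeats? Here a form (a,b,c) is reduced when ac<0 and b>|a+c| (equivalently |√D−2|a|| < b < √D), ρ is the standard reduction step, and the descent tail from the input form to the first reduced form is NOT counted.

D = 4992, ⌊√D⌋ = 70
river: ρ → (-37,58,11)
river: ρ → (11,52,-52)
river: ρ → (-52,52,11)
river: ρ → (11,58,-37)
river: ρ → (-37,16,32)
river: ρ → (32,48,-21)
river: ρ → (-21,36,44)
river: ρ → (44,52,-13)
river: ρ → (-13,52,44)
river: ρ → (44,36,-21)
river: ρ → (-21,48,32)
river: ρ → (32,16,-37)
ρ-cycle length = 12 (tail of 0 descent steps not counted)

12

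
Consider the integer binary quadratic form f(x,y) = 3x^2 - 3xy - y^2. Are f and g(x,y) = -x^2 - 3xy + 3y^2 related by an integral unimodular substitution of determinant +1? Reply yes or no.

D₁ = 21, D₂ = 21
river cycle of f (length 2): (-1, 3, 3), (3, 3, -1)
river cycle of g (length 2): (3, 3, -1), (-1, 3, 3)
cycles coincide ⇒ equivalent

yes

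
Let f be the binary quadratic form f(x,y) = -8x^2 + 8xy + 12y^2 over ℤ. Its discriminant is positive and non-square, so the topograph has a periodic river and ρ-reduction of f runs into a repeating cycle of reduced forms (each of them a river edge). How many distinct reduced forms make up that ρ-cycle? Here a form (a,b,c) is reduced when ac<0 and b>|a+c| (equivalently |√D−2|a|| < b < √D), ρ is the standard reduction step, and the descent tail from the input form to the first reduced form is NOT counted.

D = 448, ⌊√D⌋ = 21
river: ρ → (12,16,-4)
river: ρ → (-4,16,12)
river: ρ → (12,8,-8)
river: ρ → (-8,8,12)
ρ-cycle length = 4 (tail of 0 descent steps not counted)

4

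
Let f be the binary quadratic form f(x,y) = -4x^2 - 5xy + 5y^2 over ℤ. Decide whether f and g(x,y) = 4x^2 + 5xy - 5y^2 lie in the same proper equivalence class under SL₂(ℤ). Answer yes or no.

D₁ = 105, D₂ = 105
river cycle of f (length 6): (5, 5, -4), (-4, 3, 6), (6, 9, -1), (-1, 9, 6), (6, 3, -4), (-4, 5, 5)
river cycle of g (length 6): (-5, 5, 4), (4, 3, -6), (-6, 9, 1), (1, 9, -6), (-6, 3, 4), (4, 5, -5)
cycles differ ⇒ inequivalent

no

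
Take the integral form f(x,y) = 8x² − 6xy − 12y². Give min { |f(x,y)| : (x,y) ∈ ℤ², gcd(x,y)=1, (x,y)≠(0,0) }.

descent: ρ → (-12,6,8)  [lands on river]
river: ρ → (8,10,-10)
river: ρ → (-10,10,8)
river: ρ → (8,6,-12)
river: ρ → (-12,18,2)
river: ρ → (2,18,-12)
closes: descent 1, river 6
min |a| on river = 2

2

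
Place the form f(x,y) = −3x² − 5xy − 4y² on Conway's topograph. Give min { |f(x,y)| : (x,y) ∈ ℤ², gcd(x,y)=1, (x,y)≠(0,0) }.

translate: b→-1 (≡5 mod 6), so (3,5,4)→(3,-1,2)
flip: (3,-1,2)→(2,1,3)
reduced (well bottom): (2,1,3) with a≤c, −a<b≤a
well minimum |f| = |-2| = 2 (negative-definite)

2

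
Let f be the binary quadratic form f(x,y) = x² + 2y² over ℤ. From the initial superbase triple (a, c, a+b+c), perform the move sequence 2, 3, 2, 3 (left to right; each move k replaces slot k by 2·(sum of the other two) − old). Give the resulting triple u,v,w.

start (1,2,3) = (f(1,0),f(0,1),f(1,1))
replace slot 2: 2·(1+3) − 2 = 6 → (1,6,3)
replace slot 3: 2·(1+6) − 3 = 11 → (1,6,11)
replace slot 2: 2·(1+11) − 6 = 18 → (1,18,11)
replace slot 3: 2·(1+18) − 11 = 27 → (1,18,27)

1,18,27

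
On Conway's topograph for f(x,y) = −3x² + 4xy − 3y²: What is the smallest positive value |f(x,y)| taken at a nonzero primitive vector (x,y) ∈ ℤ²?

translate: b→2 (≡-4 mod 6), so (3,-4,3)→(3,2,2)
flip: (3,2,2)→(2,-2,3)
translate: b→2 (≡-2 mod 4), so (2,-2,3)→(2,2,3)
reduced (well bottom): (2,2,3) with a≤c, −a<b≤a
well minimum |f| = |-2| = 2 (negative-definite)

2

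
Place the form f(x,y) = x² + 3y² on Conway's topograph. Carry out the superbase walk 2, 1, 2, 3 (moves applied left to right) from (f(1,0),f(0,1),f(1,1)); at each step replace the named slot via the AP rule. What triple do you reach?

start (1,3,4) = (f(1,0),f(0,1),f(1,1))
replace slot 2: 2·(1+4) − 3 = 7 → (1,7,4)
replace slot 1: 2·(7+4) − 1 = 21 → (21,7,4)
replace slot 2: 2·(21+4) − 7 = 43 → (21,43,4)
replace slot 3: 2·(21+43) − 4 = 124 → (21,43,124)

21,43,124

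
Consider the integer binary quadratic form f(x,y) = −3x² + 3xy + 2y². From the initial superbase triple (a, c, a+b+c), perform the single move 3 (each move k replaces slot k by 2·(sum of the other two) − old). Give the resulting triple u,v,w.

start (-3,2,2) = (f(1,0),f(0,1),f(1,1))
replace slot 3: 2·((-3)+2) − 2 = -4 → (-3,2,-4)

-3,2,-4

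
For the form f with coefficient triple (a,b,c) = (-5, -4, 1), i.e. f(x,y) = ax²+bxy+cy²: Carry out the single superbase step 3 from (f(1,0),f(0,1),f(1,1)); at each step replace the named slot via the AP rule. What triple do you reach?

start (-5,1,-8) = (f(1,0),f(0,1),f(1,1))
replace slot 3: 2·((-5)+1) − (-8) = 0 → (-5,1,0)

-5,1,0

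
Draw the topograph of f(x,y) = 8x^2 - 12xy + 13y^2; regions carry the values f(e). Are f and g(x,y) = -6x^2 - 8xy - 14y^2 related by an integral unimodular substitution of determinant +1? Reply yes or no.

D₁ = -272, D₂ = -272
f: translate: b→4 (≡-12 mod 16), so (8,-12,13)→(8,4,9)
f: reduced (well bottom): (8,4,9) with a≤c, −a<b≤a
g is negative-definite; reduce −g:
−g: translate: b→-4 (≡8 mod 12), so (6,8,14)→(6,-4,12)
−g: reduced (well bottom): (6,-4,12) with a≤c, −a<b≤a
flip sign back: reduced form of g is (-6,4,-12)
reduced forms (8, 4, 9) vs (-6, 4, -12) ⇒ inequivalent

no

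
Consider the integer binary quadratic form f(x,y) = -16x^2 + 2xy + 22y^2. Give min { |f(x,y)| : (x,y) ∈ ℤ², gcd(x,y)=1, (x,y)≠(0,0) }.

descent: ρ → (22,-2,-16)
descent: ρ → (-16,34,4)  [lands on river]
river: ρ → (4,30,-32)
river: ρ → (-32,34,2)
river: ρ → (2,34,-32)
river: ρ → (-32,30,4)
river: ρ → (4,34,-16)
river: ρ → (-16,30,8)
river: ρ → (8,34,-8)
river: ρ → (-8,30,16)
river: ρ → (16,34,-4)
river: ρ → (-4,30,32)
river: ρ → (32,34,-2)
river: ρ → (-2,34,32)
river: ρ → (32,30,-4)
river: ρ → (-4,34,16)
river: ρ → (16,30,-8)
river: ρ → (-8,34,8)
river: ρ → (8,30,-16)
closes: descent 2, river 18
min |a| on river = 2

2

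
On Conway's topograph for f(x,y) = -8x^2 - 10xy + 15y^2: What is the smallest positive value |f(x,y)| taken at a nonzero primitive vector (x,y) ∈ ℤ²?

descent: ρ → (15,10,-8)  [lands on river]
river: ρ → (-8,22,3)
river: ρ → (3,20,-15)
river: ρ → (-15,10,8)
river: ρ → (8,22,-3)
river: ρ → (-3,20,15)
closes: descent 1, river 6
min |a| on river = 3

3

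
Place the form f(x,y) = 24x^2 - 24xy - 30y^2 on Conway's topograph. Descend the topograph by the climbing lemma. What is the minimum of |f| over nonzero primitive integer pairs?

descent: ρ → (-30,24,24)  [lands on river]
river: ρ → (24,24,-30)
river: ρ → (-30,36,18)
river: ρ → (18,36,-30)
closes: descent 1, river 4
min |a| on river = 18

18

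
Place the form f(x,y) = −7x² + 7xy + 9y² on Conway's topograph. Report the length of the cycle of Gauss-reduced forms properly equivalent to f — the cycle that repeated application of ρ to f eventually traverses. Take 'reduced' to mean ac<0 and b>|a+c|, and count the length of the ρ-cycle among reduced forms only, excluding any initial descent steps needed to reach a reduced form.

D = 301, ⌊√D⌋ = 17
river: ρ → (9,11,-5)
river: ρ → (-5,9,11)
river: ρ → (11,13,-3)
river: ρ → (-3,17,1)
river: ρ → (1,17,-3)
river: ρ → (-3,13,11)
river: ρ → (11,9,-5)
river: ρ → (-5,11,9)
river: ρ → (9,7,-7)
river: ρ → (-7,7,9)
ρ-cycle length = 10 (tail of 0 descent steps not counted)

10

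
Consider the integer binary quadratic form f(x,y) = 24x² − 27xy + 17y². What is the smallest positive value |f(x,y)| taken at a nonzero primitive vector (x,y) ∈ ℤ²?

translate: b→21 (≡-27 mod 48), so (24,-27,17)→(24,21,14)
flip: (24,21,14)→(14,-21,24)
translate: b→7 (≡-21 mod 28), so (14,-21,24)→(14,7,17)
reduced (well bottom): (14,7,17) with a≤c, −a<b≤a
well minimum = a = 14

14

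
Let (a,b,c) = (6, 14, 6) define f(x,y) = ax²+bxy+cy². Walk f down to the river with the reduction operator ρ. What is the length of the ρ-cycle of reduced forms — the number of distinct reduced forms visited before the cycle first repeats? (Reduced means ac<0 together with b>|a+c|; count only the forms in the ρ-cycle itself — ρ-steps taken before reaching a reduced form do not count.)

D = 52, ⌊√D⌋ = 7
descent: ρ → (6,-2,-2)
descent: ρ → (-2,6,2)  [lands on river]
river: ρ → (2,6,-2)
ρ-cycle length = 2 (tail of 2 descent steps not counted)

2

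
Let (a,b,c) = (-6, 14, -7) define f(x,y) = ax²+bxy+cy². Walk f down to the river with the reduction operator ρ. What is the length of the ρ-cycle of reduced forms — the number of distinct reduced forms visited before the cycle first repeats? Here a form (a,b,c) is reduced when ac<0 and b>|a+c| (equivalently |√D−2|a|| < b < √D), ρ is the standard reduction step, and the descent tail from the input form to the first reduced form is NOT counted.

D = 28, ⌊√D⌋ = 5
descent: ρ → (-7,0,1)
descent: ρ → (1,4,-3)  [lands on river]
river: ρ → (-3,2,2)
river: ρ → (2,2,-3)
river: ρ → (-3,4,1)
ρ-cycle length = 4 (tail of 2 descent steps not counted)

4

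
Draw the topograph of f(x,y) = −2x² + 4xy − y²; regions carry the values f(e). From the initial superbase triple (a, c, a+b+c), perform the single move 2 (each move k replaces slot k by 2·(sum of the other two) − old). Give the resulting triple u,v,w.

start (-2,-1,1) = (f(1,0),f(0,1),f(1,1))
replace slot 2: 2·((-2)+1) − (-1) = -1 → (-2,-1,1)

-2,-1,1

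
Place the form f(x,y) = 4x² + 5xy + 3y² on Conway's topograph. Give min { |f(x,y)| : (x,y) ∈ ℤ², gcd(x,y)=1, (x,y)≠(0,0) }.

translate: b→-3 (≡5 mod 8), so (4,5,3)→(4,-3,2)
flip: (4,-3,2)→(2,3,4)
translate: b→-1 (≡3 mod 4), so (2,3,4)→(2,-1,3)
reduced (well bottom): (2,-1,3) with a≤c, −a<b≤a
well minimum = a = 2

2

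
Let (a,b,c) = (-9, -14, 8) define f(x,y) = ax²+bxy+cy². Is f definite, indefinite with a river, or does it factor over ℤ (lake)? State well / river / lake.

D = b²−4ac = (-14)² − 4·(-9)·8 = 484
D = 22² is a perfect square ⇒ form factors over ℤ ⇒ lakes

lake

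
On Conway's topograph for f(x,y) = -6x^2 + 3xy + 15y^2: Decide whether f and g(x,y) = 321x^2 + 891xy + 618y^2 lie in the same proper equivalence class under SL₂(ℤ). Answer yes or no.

D₁ = 369, D₂ = 369
river cycle of f (length 10): (-6, 15, 6), (6, 9, -12), (-12, 15, 3), (3, 15, -12), (-12, 9, 6), (6, 15, -6), (-6, 9, 12), (12, 15, -3), (-3, 15, 12), (12, 9, -6)
river cycle of g (length 10): (6, 9, -12), (-12, 15, 3), (3, 15, -12), (-12, 9, 6), (6, 15, -6), (-6, 9, 12), (12, 15, -3), (-3, 15, 12), (12, 9, -6), (-6, 15, 6)
cycles coincide ⇒ equivalent

yes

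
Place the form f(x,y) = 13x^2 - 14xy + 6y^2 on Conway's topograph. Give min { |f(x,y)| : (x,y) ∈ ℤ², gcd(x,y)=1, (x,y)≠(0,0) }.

translate: b→12 (≡-14 mod 26), so (13,-14,6)→(13,12,5)
flip: (13,12,5)→(5,-12,13)
translate: b→-2 (≡-12 mod 10), so (5,-12,13)→(5,-2,6)
reduced (well bottom): (5,-2,6) with a≤c, −a<b≤a
well minimum = a = 5

5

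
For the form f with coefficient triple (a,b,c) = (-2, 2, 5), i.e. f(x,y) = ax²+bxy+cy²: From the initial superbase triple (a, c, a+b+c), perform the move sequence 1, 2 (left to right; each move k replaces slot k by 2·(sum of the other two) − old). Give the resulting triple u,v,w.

start (-2,5,5) = (f(1,0),f(0,1),f(1,1))
replace slot 1: 2·(5+5) − (-2) = 22 → (22,5,5)
replace slot 2: 2·(22+5) − 5 = 49 → (22,49,5)

22,49,5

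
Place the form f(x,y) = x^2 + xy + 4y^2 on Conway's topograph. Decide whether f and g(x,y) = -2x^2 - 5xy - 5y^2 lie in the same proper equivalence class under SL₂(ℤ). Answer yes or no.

D₁ = -15, D₂ = -15
f: reduced (well bottom): (1,1,4) with a≤c, −a<b≤a
g is negative-definite; reduce −g:
−g: translate: b→1 (≡5 mod 4), so (2,5,5)→(2,1,2)
−g: reduced (well bottom): (2,1,2) with a≤c, −a<b≤a
flip sign back: reduced form of g is (-2,-1,-2)
reduced forms (1, 1, 4) vs (-2, -1, -2) ⇒ inequivalent

no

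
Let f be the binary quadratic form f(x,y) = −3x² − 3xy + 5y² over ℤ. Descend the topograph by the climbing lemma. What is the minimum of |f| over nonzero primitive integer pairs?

descent: ρ → (5,3,-3)  [lands on river]
river: ρ → (-3,3,5)
river: ρ → (5,7,-1)
river: ρ → (-1,7,5)
closes: descent 1, river 4
min |a| on river = 1

1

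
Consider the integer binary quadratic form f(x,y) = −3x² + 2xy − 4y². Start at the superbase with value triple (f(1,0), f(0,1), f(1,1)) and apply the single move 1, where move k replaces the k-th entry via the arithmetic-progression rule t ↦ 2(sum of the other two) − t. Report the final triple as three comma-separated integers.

start (-3,-4,-5) = (f(1,0),f(0,1),f(1,1))
replace slot 1: 2·((-4)+(-5)) − (-3) = -15 → (-15,-4,-5)

-15,-4,-5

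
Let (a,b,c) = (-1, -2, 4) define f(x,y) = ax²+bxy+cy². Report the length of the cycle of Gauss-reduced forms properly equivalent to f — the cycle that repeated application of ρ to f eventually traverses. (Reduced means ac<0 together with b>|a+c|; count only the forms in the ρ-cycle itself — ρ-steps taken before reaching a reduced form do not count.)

D = 20, ⌊√D⌋ = 4
descent: ρ → (4,2,-1)
descent: ρ → (-1,4,1)  [lands on river]
river: ρ → (1,4,-1)
ρ-cycle length = 2 (tail of 2 descent steps not counted)

2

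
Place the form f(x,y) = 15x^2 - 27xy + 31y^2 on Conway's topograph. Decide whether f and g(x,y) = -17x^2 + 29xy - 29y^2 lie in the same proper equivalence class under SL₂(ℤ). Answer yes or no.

D₁ = -1131, D₂ = -1131
f: translate: b→3 (≡-27 mod 30), so (15,-27,31)→(15,3,19)
f: reduced (well bottom): (15,3,19) with a≤c, −a<b≤a
g is negative-definite; reduce −g:
−g: translate: b→5 (≡-29 mod 34), so (17,-29,29)→(17,5,17)
−g: reduced (well bottom): (17,5,17) with a≤c, −a<b≤a
flip sign back: reduced form of g is (-17,-5,-17)
reduced forms (15, 3, 19) vs (-17, -5, -17) ⇒ inequivalent

no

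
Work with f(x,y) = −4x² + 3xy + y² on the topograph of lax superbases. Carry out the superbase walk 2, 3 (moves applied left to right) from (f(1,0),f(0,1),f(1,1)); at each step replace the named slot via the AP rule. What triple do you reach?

start (-4,1,0) = (f(1,0),f(0,1),f(1,1))
replace slot 2: 2·((-4)+0) − 1 = -9 → (-4,-9,0)
replace slot 3: 2·((-4)+(-9)) − 0 = -26 → (-4,-9,-26)

-4,-9,-26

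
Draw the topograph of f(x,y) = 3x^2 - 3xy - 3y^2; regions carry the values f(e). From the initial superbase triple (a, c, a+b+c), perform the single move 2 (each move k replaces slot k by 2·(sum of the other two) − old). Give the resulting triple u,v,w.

start (3,-3,-3) = (f(1,0),f(0,1),f(1,1))
replace slot 2: 2·(3+(-3)) − (-3) = 3 → (3,3,-3)

3,3,-3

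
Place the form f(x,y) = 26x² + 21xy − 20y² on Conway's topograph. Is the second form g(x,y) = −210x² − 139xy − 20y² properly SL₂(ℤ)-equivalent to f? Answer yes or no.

D₁ = 2521, D₂ = 2521
river cycle of f (length 170): (-20, 19, 27), (27, 35, -12), (-12, 37, 24), (24, 11, -25), (-25, 39, 10), (10, 41, -21), (-21, 43, 8), (8, 37, -36), (-36, 35, 9), (9, 37, -32), … (160 more)
river cycle of g (length 170): (-20, 19, 27), (27, 35, -12), (-12, 37, 24), (24, 11, -25), (-25, 39, 10), (10, 41, -21), (-21, 43, 8), (8, 37, -36), (-36, 35, 9), (9, 37, -32), … (160 more)
cycles coincide ⇒ equivalent

yes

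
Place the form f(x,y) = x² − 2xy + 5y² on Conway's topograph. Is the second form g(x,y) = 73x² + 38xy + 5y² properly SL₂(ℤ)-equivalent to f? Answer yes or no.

D₁ = -16, D₂ = -16
f: translate: b→0 (≡-2 mod 2), so (1,-2,5)→(1,0,4)
f: reduced (well bottom): (1,0,4) with a≤c, −a<b≤a
g: flip: (73,38,5)→(5,-38,73)
g: translate: b→2 (≡-38 mod 10), so (5,-38,73)→(5,2,1)
g: flip: (5,2,1)→(1,-2,5)
g: translate: b→0 (≡-2 mod 2), so (1,-2,5)→(1,0,4)
g: reduced (well bottom): (1,0,4) with a≤c, −a<b≤a
reduced forms (1, 0, 4) vs (1, 0, 4) ⇒ equivalent

yes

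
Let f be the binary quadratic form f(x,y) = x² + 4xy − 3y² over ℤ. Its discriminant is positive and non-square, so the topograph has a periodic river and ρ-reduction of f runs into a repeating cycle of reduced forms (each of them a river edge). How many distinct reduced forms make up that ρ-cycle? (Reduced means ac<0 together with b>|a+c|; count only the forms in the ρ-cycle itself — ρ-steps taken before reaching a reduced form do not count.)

D = 28, ⌊√D⌋ = 5
river: ρ → (-3,2,2)
river: ρ → (2,2,-3)
river: ρ → (-3,4,1)
river: ρ → (1,4,-3)
ρ-cycle length = 4 (tail of 0 descent steps not counted)

4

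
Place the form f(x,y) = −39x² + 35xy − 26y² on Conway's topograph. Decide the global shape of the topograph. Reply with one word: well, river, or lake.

D = b²−4ac = 35² − 4·(-39)·(-26) = -2831
D < 0 ⇒ definite ⇒ every region one sign ⇒ single well

well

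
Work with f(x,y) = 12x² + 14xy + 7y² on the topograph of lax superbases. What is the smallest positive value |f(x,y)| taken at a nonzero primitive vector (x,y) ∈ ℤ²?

translate: b→-10 (≡14 mod 24), so (12,14,7)→(12,-10,5)
flip: (12,-10,5)→(5,10,12)
translate: b→0 (≡10 mod 10), so (5,10,12)→(5,0,7)
reduced (well bottom): (5,0,7) with a≤c, −a<b≤a
well minimum = a = 5

5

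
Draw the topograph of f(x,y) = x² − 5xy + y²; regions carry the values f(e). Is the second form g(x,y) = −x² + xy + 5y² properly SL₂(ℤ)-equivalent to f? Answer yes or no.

D₁ = 21, D₂ = 21
river cycle of f (length 2): (1, 3, -3), (-3, 3, 1)
river cycle of g (length 2): (-1, 3, 3), (3, 3, -1)
cycles differ ⇒ inequivalent

no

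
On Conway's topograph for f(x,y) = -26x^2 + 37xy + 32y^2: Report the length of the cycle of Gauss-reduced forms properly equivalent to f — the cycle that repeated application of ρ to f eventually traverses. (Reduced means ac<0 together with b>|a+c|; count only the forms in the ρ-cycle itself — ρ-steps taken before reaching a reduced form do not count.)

D = 4697, ⌊√D⌋ = 68
river: ρ → (32,27,-31)
river: ρ → (-31,35,28)
river: ρ → (28,21,-38)
river: ρ → (-38,55,11)
river: ρ → (11,55,-38)
river: ρ → (-38,21,28)
river: ρ → (28,35,-31)
river: ρ → (-31,27,32)
river: ρ → (32,37,-26)
river: ρ → (-26,67,2)
river: ρ → (2,65,-59)
river: ρ → (-59,53,8)
river: ρ → (8,59,-38)
river: ρ → (-38,17,29)
river: ρ → (29,41,-26)
river: ρ → (-26,63,7)
river: ρ → (7,63,-26)
river: ρ → (-26,41,29)
river: ρ → (29,17,-38)
river: ρ → (-38,59,8)
river: ρ → (8,53,-59)
river: ρ → (-59,65,2)
river: ρ → (2,67,-26)
river: ρ → (-26,37,32)
ρ-cycle length = 24 (tail of 0 descent steps not counted)

24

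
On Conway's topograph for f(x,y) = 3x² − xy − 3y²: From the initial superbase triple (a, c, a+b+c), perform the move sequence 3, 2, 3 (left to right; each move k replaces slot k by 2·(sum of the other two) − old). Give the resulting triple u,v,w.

start (3,-3,-1) = (f(1,0),f(0,1),f(1,1))
replace slot 3: 2·(3+(-3)) − (-1) = 1 → (3,-3,1)
replace slot 2: 2·(3+1) − (-3) = 11 → (3,11,1)
replace slot 3: 2·(3+11) − 1 = 27 → (3,11,27)

3,11,27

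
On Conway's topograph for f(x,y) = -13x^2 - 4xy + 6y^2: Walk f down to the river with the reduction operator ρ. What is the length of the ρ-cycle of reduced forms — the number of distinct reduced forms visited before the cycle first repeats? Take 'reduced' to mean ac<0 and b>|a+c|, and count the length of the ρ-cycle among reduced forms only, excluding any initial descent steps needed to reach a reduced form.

D = 328, ⌊√D⌋ = 18
descent: ρ → (6,16,-3)  [lands on river]
river: ρ → (-3,14,11)
river: ρ → (11,8,-6)
river: ρ → (-6,16,3)
river: ρ → (3,14,-11)
river: ρ → (-11,8,6)
ρ-cycle length = 6 (tail of 1 descent step not counted)

6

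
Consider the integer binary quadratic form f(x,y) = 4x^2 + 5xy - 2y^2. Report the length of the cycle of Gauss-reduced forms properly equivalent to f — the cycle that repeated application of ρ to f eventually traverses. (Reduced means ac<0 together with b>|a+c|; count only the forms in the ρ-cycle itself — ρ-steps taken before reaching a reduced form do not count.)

D = 57, ⌊√D⌋ = 7
river: ρ → (-2,7,1)
river: ρ → (1,7,-2)
river: ρ → (-2,5,4)
river: ρ → (4,3,-3)
river: ρ → (-3,3,4)
river: ρ → (4,5,-2)
ρ-cycle length = 6 (tail of 0 descent steps not counted)

6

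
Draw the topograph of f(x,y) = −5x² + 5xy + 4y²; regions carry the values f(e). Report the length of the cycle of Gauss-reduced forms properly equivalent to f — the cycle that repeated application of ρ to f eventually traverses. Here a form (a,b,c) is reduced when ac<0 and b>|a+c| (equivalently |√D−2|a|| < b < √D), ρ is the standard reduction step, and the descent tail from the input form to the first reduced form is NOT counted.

D = 105, ⌊√D⌋ = 10
river: ρ → (4,3,-6)
river: ρ → (-6,9,1)
river: ρ → (1,9,-6)
river: ρ → (-6,3,4)
river: ρ → (4,5,-5)
river: ρ → (-5,5,4)
ρ-cycle length = 6 (tail of 0 descent steps not counted)

6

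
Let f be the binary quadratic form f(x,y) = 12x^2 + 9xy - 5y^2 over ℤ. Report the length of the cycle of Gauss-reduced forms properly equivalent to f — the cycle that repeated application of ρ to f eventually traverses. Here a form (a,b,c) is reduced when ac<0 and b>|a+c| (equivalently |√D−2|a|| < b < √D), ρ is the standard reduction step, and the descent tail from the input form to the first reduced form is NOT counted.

D = 321, ⌊√D⌋ = 17
river: ρ → (-5,11,10)
river: ρ → (10,9,-6)
river: ρ → (-6,15,4)
river: ρ → (4,17,-2)
river: ρ → (-2,15,12)
river: ρ → (12,9,-5)
ρ-cycle length = 6 (tail of 0 descent steps not counted)

6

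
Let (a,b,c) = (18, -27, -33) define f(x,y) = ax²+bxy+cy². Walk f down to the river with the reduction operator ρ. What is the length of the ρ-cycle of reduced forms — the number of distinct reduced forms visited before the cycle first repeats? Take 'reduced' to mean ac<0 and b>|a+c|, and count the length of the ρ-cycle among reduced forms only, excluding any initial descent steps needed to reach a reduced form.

D = 3105, ⌊√D⌋ = 55
descent: ρ → (-33,27,18)  [lands on river]
river: ρ → (18,45,-15)
river: ρ → (-15,45,18)
river: ρ → (18,27,-33)
river: ρ → (-33,39,12)
river: ρ → (12,33,-42)
river: ρ → (-42,51,3)
river: ρ → (3,51,-42)
river: ρ → (-42,33,12)
river: ρ → (12,39,-33)
ρ-cycle length = 10 (tail of 1 descent step not counted)

10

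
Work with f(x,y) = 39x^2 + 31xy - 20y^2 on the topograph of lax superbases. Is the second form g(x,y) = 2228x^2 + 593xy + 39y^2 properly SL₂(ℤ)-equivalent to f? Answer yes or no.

D₁ = 4081, D₂ = 4081
river cycle of f (length 28): (-20, 49, 21), (21, 35, -34), (-34, 33, 22), (22, 55, -12), (-12, 41, 50), (50, 59, -3), (-3, 61, 30), (30, 59, -5), (-5, 61, 18), (18, 47, -26), … (18 more)
river cycle of g (length 28): (39, 31, -20), (-20, 49, 21), (21, 35, -34), (-34, 33, 22), (22, 55, -12), (-12, 41, 50), (50, 59, -3), (-3, 61, 30), (30, 59, -5), (-5, 61, 18), … (18 more)
cycles coincide ⇒ equivalent

yes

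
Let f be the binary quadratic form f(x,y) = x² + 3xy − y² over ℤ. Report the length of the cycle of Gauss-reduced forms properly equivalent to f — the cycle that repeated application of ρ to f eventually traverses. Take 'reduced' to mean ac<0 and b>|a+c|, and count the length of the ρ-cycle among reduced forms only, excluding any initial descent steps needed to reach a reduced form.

D = 13, ⌊√D⌋ = 3
river: ρ → (-1,3,1)
river: ρ → (1,3,-1)
ρ-cycle length = 2 (tail of 0 descent steps not counted)

2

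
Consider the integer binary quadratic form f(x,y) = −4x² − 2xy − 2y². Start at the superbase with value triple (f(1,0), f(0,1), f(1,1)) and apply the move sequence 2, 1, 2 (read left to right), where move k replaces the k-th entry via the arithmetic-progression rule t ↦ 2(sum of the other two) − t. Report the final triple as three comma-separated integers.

start (-4,-2,-8) = (f(1,0),f(0,1),f(1,1))
replace slot 2: 2·((-4)+(-8)) − (-2) = -22 → (-4,-22,-8)
replace slot 1: 2·((-22)+(-8)) − (-4) = -56 → (-56,-22,-8)
replace slot 2: 2·((-56)+(-8)) − (-22) = -106 → (-56,-106,-8)

-56,-106,-8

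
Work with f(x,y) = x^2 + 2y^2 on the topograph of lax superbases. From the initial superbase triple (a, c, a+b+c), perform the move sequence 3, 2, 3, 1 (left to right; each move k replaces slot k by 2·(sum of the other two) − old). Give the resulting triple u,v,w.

start (1,2,3) = (f(1,0),f(0,1),f(1,1))
replace slot 3: 2·(1+2) − 3 = 3 → (1,2,3)
replace slot 2: 2·(1+3) − 2 = 6 → (1,6,3)
replace slot 3: 2·(1+6) − 3 = 11 → (1,6,11)
replace slot 1: 2·(6+11) − 1 = 33 → (33,6,11)

33,6,11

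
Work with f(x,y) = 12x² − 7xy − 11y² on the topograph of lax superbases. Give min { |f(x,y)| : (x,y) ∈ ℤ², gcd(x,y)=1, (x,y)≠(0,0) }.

descent: ρ → (-11,7,12)  [lands on river]
river: ρ → (12,17,-6)
river: ρ → (-6,19,9)
river: ρ → (9,17,-8)
river: ρ → (-8,15,11)
river: ρ → (11,7,-12)
river: ρ → (-12,17,6)
river: ρ → (6,19,-9)
river: ρ → (-9,17,8)
river: ρ → (8,15,-11)
closes: descent 1, river 10
min |a| on river = 6

6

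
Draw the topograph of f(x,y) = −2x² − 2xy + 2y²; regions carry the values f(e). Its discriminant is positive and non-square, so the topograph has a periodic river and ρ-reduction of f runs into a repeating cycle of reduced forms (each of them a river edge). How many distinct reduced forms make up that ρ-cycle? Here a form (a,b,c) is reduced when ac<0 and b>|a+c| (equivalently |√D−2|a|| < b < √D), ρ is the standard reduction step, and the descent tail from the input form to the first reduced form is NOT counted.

D = 20, ⌊√D⌋ = 4
descent: ρ → (2,2,-2)  [lands on river]
river: ρ → (-2,2,2)
ρ-cycle length = 2 (tail of 1 descent step not counted)

2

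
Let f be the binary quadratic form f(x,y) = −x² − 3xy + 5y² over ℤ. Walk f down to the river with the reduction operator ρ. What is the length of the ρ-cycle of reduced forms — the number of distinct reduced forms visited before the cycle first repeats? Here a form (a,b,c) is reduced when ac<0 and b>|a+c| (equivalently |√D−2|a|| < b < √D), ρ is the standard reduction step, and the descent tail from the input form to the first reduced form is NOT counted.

D = 29, ⌊√D⌋ = 5
descent: ρ → (5,3,-1)
descent: ρ → (-1,5,1)  [lands on river]
river: ρ → (1,5,-1)
ρ-cycle length = 2 (tail of 2 descent steps not counted)

2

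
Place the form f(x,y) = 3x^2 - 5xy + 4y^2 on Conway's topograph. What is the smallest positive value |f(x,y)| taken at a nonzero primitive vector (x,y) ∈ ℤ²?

translate: b→1 (≡-5 mod 6), so (3,-5,4)→(3,1,2)
flip: (3,1,2)→(2,-1,3)
reduced (well bottom): (2,-1,3) with a≤c, −a<b≤a
well minimum = a = 2

2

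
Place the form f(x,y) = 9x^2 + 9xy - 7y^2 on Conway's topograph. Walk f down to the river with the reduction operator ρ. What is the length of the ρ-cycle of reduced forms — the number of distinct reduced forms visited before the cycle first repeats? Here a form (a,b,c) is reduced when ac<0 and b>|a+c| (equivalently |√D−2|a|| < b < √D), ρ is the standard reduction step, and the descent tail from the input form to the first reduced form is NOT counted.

D = 333, ⌊√D⌋ = 18
river: ρ → (-7,5,11)
river: ρ → (11,17,-1)
river: ρ → (-1,17,11)
river: ρ → (11,5,-7)
river: ρ → (-7,9,9)
river: ρ → (9,9,-7)
ρ-cycle length = 6 (tail of 0 descent steps not counted)

6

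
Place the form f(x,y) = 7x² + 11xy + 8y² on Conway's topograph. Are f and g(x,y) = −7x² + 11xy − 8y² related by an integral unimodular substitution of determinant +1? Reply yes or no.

D₁ = -103, D₂ = -103
f: translate: b→-3 (≡11 mod 14), so (7,11,8)→(7,-3,4)
f: flip: (7,-3,4)→(4,3,7)
f: reduced (well bottom): (4,3,7) with a≤c, −a<b≤a
g is negative-definite; reduce −g:
−g: translate: b→3 (≡-11 mod 14), so (7,-11,8)→(7,3,4)
−g: flip: (7,3,4)→(4,-3,7)
−g: reduced (well bottom): (4,-3,7) with a≤c, −a<b≤a
flip sign back: reduced form of g is (-4,3,-7)
reduced forms (4, 3, 7) vs (-4, 3, -7) ⇒ inequivalent

no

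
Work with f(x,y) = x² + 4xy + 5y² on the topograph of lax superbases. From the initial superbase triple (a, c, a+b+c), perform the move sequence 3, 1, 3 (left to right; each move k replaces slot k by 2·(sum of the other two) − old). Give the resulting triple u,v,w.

start (1,5,10) = (f(1,0),f(0,1),f(1,1))
replace slot 3: 2·(1+5) − 10 = 2 → (1,5,2)
replace slot 1: 2·(5+2) − 1 = 13 → (13,5,2)
replace slot 3: 2·(13+5) − 2 = 34 → (13,5,34)

13,5,34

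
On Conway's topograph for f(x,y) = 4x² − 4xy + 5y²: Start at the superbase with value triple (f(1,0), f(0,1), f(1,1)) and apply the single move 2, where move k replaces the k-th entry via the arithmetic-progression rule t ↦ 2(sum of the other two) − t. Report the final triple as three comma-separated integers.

start (4,5,5) = (f(1,0),f(0,1),f(1,1))
replace slot 2: 2·(4+5) − 5 = 13 → (4,13,5)

4,13,5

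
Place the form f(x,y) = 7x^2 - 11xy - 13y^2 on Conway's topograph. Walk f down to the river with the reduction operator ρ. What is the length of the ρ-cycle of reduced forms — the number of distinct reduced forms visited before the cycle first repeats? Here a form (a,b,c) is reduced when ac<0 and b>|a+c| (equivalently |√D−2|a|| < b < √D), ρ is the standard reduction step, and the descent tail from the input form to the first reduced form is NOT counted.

D = 485, ⌊√D⌋ = 22
descent: ρ → (-13,11,7)  [lands on river]
river: ρ → (7,17,-7)
river: ρ → (-7,11,13)
river: ρ → (13,15,-5)
river: ρ → (-5,15,13)
river: ρ → (13,11,-7)
river: ρ → (-7,17,7)
river: ρ → (7,11,-13)
river: ρ → (-13,15,5)
river: ρ → (5,15,-13)
ρ-cycle length = 10 (tail of 1 descent step not counted)

10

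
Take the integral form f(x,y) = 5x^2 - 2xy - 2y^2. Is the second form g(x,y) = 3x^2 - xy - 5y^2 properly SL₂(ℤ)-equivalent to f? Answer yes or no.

D₁ = 44, D₂ = 61
discriminants differ ⇒ not SL₂(ℤ)-equivalent

no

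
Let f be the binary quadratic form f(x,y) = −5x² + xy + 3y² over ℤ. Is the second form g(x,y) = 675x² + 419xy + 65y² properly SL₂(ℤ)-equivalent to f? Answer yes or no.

D₁ = 61, D₂ = 61
river cycle of f (length 6): (3, 5, -3), (-3, 7, 1), (1, 7, -3), (-3, 5, 3), (3, 7, -1), (-1, 7, 3)
river cycle of g (length 6): (3, 5, -3), (-3, 7, 1), (1, 7, -3), (-3, 5, 3), (3, 7, -1), (-1, 7, 3)
cycles coincide ⇒ equivalent

yes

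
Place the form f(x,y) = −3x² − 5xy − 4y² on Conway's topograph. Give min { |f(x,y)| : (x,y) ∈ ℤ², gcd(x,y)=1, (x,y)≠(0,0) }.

translate: b→-1 (≡5 mod 6), so (3,5,4)→(3,-1,2)
flip: (3,-1,2)→(2,1,3)
reduced (well bottom): (2,1,3) with a≤c, −a<b≤a
well minimum |f| = |-2| = 2 (negative-definite)

2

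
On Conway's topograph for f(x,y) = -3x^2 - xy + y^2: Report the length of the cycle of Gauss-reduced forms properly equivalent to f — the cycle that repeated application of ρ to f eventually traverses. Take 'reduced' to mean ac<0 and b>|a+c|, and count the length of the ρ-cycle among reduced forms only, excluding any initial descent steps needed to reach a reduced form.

D = 13, ⌊√D⌋ = 3
descent: ρ → (1,3,-1)  [lands on river]
river: ρ → (-1,3,1)
ρ-cycle length = 2 (tail of 1 descent step not counted)

2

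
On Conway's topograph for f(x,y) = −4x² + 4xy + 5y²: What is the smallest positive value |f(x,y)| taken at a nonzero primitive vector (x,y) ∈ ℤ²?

river: ρ → (5,6,-3)
river: ρ → (-3,6,5)
river: ρ → (5,4,-4)
river: ρ → (-4,4,5)
closes: descent 0, river 4
min |a| on river = 3

3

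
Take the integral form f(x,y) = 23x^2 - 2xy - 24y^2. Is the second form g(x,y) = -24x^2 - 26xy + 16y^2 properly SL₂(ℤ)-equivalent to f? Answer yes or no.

D₁ = 2212, D₂ = 2212
river cycle of f (length 26): (-24, 2, 23), (23, 44, -3), (-3, 46, 8), (8, 34, -33), (-33, 32, 9), (9, 40, -17), (-17, 28, 21), (21, 14, -24), (-24, 34, 11), (11, 32, -27), … (16 more)
river cycle of g (length 26): (16, 26, -24), (-24, 22, 18), (18, 14, -28), (-28, 42, 4), (4, 46, -6), (-6, 38, 32), (32, 26, -12), (-12, 46, 2), (2, 46, -12), (-12, 26, 32), … (16 more)
cycles differ ⇒ inequivalent

no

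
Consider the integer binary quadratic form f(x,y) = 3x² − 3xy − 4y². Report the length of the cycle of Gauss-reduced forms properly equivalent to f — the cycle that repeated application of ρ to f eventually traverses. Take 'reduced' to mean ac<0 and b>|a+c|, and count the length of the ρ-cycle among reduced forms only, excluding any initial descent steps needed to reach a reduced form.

D = 57, ⌊√D⌋ = 7
descent: ρ → (-4,3,3)  [lands on river]
river: ρ → (3,3,-4)
river: ρ → (-4,5,2)
river: ρ → (2,7,-1)
river: ρ → (-1,7,2)
river: ρ → (2,5,-4)
ρ-cycle length = 6 (tail of 1 descent step not counted)

6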